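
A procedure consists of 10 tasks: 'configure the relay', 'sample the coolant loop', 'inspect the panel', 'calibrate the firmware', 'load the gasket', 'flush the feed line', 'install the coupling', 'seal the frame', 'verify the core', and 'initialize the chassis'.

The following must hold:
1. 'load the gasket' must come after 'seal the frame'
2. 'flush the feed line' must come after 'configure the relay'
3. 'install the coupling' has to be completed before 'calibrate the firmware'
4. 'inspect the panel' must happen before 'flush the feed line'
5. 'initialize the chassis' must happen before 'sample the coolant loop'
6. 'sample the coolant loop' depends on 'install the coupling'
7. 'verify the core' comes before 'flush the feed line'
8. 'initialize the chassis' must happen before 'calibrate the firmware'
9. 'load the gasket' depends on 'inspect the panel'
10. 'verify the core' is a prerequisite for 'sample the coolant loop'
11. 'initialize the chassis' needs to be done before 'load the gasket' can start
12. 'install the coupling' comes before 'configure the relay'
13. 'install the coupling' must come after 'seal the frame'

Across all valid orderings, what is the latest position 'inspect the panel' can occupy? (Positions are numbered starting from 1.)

The tasks that are forced after 'inspect the panel', directly or by a chain of constraints, are 'load the gasket', 'flush the feed line'. That's 2 tasks.
With 2 mandatory successors out of 10 tasks total, the latest slot for 'inspect the panel' is 10−2 = 8, and it's reachable by doing all non-successors before 'inspect the panel'.

8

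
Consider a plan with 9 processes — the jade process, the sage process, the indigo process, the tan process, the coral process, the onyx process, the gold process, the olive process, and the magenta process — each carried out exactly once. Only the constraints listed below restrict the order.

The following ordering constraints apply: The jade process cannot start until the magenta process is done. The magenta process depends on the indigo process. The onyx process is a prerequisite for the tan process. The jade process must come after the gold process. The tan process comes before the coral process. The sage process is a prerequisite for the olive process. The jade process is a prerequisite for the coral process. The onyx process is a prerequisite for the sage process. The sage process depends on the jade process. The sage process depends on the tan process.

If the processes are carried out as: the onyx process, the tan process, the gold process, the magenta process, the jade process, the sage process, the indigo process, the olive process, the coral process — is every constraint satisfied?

In the proposed order, the magenta process appears before the indigo process.
Since the indigo process is required before the magenta process, the ordering is invalid.

No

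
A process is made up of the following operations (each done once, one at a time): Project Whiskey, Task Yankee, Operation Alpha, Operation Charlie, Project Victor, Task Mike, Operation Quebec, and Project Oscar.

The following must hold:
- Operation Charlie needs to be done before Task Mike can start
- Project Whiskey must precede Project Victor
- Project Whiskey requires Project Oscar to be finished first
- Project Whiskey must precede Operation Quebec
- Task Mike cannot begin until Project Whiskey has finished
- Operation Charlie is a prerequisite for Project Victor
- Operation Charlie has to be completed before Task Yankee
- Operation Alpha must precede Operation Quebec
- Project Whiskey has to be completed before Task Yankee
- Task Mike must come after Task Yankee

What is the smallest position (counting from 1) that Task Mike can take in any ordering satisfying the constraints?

The operations that are forced before Task Mike, directly or transitively, are Project Whiskey, Task Yankee, Operation Charlie, Project Oscar. That's 4 operations.
So at minimum 4 operations come before Task Mike, putting Task Mike no earlier than position 5. That position is achievable by scheduling exactly those predecessors first.

5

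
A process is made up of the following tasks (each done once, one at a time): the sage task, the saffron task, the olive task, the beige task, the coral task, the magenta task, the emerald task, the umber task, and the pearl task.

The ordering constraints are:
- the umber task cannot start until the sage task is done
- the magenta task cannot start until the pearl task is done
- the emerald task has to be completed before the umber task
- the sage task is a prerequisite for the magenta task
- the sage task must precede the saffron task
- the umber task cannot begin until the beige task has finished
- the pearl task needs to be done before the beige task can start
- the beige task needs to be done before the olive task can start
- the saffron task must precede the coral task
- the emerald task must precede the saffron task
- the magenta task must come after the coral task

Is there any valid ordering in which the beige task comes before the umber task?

Yes

The beige task is actually forced before the umber task by the constraints, so certainly some valid ordering has the beige task first.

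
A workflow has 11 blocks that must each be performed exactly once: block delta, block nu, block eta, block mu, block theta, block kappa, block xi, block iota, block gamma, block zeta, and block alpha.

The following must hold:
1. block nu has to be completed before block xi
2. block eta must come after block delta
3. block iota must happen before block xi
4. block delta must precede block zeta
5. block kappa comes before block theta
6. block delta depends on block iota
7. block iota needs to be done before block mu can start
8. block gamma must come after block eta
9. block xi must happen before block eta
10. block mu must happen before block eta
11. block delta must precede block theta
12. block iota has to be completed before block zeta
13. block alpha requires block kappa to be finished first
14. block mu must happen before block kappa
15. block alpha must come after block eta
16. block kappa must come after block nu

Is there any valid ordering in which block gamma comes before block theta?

The constraints leave block gamma and block theta unordered relative to each other; nothing requires block theta earlier.
So a valid ordering placing block gamma earlier than block theta exists.

Yes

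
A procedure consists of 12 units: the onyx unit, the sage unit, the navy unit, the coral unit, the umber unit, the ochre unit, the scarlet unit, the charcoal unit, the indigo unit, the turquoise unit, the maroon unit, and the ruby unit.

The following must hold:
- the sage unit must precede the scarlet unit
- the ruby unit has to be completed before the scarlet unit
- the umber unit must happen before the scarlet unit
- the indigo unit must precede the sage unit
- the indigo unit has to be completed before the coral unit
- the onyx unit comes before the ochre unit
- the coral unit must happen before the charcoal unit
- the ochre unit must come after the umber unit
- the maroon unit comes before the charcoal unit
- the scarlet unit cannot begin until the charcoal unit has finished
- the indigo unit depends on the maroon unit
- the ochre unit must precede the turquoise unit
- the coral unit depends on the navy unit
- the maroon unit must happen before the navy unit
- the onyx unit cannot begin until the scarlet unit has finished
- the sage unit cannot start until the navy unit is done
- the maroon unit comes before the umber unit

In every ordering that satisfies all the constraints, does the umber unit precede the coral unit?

The umber unit and the coral unit are not related by any chain of constraints.
So the umber unit can come before the coral unit or after — it is not forced.

No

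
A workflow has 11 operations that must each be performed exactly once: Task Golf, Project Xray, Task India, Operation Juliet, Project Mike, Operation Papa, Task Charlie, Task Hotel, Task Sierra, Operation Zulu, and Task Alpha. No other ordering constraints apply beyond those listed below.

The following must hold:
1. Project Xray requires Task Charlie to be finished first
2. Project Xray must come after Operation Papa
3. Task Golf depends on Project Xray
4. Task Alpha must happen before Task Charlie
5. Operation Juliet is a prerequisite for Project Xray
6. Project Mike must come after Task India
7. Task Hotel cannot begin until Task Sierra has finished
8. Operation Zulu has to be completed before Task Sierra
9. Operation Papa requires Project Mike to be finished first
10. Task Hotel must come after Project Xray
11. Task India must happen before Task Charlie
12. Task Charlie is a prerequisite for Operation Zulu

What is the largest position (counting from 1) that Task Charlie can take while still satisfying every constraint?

The operations that are forced after Task Charlie, directly or by a chain of constraints, are Task Golf, Project Xray, Task Hotel, Task Sierra, Operation Zulu. That's 5 operations.
With 5 mandatory successors out of 11 operations total, the latest slot for Task Charlie is 11−5 = 6, and it's reachable by doing all non-successors before Task Charlie.

6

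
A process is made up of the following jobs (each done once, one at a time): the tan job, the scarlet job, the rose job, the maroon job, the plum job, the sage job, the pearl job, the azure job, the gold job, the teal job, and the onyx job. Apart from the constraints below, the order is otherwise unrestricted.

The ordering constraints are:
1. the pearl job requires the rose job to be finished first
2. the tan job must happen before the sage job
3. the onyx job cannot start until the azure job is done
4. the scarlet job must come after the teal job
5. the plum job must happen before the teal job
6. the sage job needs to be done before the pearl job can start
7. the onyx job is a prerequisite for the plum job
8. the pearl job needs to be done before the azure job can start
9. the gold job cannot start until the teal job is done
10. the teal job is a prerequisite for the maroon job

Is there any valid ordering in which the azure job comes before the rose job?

The constraints give a chain the rose job → the pearl job → the azure job, which forces the rose job before the azure job.
So no valid ordering can have the azure job before the rose job.

No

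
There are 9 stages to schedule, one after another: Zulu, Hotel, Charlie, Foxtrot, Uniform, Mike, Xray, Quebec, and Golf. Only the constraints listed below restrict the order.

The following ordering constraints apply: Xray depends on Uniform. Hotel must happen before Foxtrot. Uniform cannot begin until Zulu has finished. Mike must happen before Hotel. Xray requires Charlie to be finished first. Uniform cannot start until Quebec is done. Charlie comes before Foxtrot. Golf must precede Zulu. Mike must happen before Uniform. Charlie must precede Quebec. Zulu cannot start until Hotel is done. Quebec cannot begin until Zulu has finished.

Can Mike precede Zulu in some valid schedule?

Yes

The constraints force Mike before Zulu, so yes — every valid ordering has Mike earlier.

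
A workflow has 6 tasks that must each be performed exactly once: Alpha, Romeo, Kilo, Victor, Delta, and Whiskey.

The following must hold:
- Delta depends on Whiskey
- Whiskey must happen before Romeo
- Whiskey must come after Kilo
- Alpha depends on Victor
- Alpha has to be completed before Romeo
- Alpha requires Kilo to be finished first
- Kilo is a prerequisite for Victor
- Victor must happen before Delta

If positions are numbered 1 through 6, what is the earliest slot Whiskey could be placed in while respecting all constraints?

2

The only task forced before Whiskey (directly or transitively) is Kilo.
With 1 mandatory predecessor, the earliest Whiskey can sit is position 1+1 = 2, and placing just that one first achieves it.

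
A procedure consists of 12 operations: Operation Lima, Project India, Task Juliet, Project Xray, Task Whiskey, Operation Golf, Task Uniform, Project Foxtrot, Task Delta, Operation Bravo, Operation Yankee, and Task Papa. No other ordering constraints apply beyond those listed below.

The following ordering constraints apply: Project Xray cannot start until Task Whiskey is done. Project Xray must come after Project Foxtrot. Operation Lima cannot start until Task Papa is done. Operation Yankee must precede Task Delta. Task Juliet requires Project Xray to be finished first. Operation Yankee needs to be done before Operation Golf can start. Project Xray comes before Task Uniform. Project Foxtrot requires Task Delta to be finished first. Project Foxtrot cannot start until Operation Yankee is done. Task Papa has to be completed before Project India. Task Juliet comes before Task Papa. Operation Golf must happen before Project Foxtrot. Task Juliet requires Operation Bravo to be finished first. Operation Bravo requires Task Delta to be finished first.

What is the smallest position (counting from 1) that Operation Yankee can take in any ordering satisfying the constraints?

Operation Yankee has no prerequisites at all, so it can go in position 1.

1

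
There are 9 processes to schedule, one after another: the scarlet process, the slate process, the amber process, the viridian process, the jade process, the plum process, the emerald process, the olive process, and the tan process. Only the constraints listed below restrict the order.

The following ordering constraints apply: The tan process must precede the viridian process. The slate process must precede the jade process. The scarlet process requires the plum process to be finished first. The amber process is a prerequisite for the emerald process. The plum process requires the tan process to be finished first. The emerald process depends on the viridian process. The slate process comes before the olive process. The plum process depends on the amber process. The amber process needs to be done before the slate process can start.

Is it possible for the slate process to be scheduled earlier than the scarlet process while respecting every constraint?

Yes

Nothing in the constraints forces the scarlet process before the slate process — there is no chain from the scarlet process to the slate process.
So a valid ordering placing the slate process earlier than the scarlet process exists.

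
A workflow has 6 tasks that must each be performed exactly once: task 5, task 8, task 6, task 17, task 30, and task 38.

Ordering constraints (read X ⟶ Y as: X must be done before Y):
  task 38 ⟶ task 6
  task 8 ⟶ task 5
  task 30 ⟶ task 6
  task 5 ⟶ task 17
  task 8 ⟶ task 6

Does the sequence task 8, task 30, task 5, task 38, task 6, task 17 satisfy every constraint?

Every stated constraint is respected: task 8 sits at position 1, ahead of task 6 at position 5, and each of the other listed pairs likewise has the predecessor earlier in the sequence.

Yes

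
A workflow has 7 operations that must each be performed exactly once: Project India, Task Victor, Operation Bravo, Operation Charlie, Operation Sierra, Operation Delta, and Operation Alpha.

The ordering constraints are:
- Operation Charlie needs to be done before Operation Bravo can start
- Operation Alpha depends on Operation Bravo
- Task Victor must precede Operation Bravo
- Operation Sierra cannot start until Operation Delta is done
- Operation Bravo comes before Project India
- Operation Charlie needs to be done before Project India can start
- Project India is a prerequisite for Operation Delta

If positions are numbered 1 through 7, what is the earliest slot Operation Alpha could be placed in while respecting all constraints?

The operations that are forced before Operation Alpha, directly or transitively, are Task Victor, Operation Bravo, Operation Charlie. That's 3 operations.
With 3 mandatory predecessors, the earliest Operation Alpha can sit is position 3+1 = 4, and placing just those 3 first achieves it.

4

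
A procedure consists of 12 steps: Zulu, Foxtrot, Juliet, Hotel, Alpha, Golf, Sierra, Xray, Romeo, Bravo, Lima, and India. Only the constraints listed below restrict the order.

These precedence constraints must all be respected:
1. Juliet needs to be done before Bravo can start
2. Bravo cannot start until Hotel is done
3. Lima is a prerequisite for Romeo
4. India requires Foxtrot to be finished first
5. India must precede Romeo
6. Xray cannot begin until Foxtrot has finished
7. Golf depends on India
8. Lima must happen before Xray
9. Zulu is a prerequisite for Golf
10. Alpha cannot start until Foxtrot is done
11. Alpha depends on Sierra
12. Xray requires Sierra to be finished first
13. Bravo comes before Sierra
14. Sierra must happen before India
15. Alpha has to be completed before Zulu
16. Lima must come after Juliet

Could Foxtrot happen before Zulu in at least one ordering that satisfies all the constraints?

Yes

Every valid ordering already has Foxtrot before Zulu (the constraints require it), so in particular at least one does.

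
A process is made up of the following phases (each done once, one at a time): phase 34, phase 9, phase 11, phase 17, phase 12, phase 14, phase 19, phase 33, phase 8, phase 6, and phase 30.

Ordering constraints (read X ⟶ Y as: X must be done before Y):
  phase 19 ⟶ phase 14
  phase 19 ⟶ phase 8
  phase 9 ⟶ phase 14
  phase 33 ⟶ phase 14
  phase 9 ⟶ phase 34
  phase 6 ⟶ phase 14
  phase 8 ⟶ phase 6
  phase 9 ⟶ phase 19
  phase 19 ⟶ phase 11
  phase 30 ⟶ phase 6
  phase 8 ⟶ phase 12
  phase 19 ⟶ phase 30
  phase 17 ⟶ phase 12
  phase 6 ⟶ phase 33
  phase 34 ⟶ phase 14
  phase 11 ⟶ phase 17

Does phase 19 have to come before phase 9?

The constraints actually force phase 9 before phase 19 (via phase 9 → phase 19), not the other way around.
So phase 19 never precedes phase 9.

No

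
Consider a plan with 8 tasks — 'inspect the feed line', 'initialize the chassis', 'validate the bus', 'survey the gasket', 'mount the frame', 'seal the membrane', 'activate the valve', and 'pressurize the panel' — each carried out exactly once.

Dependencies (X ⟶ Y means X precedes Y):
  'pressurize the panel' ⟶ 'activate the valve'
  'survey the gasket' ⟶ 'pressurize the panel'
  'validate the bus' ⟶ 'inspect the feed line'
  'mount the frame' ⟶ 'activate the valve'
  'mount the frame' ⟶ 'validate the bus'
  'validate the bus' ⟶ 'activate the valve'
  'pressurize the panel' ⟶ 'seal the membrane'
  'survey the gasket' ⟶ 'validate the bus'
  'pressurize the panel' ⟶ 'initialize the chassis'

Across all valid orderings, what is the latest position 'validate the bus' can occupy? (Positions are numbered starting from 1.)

6

Every task that must follow 'validate the bus' has to come after it. Tracing all chains starting from 'validate the bus', those tasks are: 'inspect the feed line', 'activate the valve' — 2 in total.
So at least 2 tasks follow 'validate the bus', putting 'validate the bus' no later than position 6. That position is achievable by scheduling everything else first.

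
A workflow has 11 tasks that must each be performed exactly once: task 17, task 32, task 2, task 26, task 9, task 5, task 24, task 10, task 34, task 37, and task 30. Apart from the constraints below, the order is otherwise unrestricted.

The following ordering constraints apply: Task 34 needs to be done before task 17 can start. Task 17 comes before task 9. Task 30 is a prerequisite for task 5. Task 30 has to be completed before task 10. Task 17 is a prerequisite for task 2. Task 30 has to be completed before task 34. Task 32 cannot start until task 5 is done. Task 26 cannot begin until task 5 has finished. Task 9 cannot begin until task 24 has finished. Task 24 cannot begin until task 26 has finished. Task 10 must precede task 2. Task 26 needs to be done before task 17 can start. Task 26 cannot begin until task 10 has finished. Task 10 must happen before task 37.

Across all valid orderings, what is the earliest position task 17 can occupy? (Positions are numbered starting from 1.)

Working backwards through the constraints from task 17, its full set of required predecessors is task 26, task 5, task 10, task 34, task 30 — 5 of them.
With 5 mandatory predecessors, the earliest task 17 can sit is position 5+1 = 6, and placing just those 5 first achieves it.

6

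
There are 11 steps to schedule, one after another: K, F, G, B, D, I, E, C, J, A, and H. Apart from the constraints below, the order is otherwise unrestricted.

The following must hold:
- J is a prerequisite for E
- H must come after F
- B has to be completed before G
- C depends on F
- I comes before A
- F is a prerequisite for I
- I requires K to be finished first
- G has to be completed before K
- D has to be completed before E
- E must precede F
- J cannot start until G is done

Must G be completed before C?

Yes

Tracing the constraints gives a chain: G → J → E → F → C.
That forces G before C in every valid schedule.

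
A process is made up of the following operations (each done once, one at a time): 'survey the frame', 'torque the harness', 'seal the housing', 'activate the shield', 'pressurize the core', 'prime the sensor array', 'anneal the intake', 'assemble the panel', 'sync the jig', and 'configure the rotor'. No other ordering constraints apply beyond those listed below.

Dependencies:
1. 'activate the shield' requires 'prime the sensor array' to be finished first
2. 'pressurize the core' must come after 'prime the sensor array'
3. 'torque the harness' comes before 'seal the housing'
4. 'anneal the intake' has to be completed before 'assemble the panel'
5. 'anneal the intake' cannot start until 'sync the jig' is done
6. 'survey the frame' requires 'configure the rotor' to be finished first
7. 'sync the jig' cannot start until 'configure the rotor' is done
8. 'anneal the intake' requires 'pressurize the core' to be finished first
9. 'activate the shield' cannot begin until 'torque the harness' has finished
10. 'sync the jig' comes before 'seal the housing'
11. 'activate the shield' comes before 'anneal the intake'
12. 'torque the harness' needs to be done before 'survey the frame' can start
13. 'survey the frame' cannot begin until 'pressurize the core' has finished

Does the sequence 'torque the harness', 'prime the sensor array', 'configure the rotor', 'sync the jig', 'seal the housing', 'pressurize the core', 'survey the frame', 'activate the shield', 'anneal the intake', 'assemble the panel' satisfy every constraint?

Going through the constraints one by one, each required predecessor appears earlier in the sequence than its dependent — e.g. 'torque the harness' (position 1) is before 'activate the shield' (position 8), as required.

Yes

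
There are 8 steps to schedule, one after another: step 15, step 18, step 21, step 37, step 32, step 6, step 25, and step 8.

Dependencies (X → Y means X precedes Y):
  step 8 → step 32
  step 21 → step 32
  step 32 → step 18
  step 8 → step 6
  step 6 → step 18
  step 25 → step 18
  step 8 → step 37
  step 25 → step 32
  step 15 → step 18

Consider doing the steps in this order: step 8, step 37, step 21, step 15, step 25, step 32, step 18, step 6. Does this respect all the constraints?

In the proposed order, step 18 appears before step 6.
Since step 6 is required before step 18, the ordering is invalid.

No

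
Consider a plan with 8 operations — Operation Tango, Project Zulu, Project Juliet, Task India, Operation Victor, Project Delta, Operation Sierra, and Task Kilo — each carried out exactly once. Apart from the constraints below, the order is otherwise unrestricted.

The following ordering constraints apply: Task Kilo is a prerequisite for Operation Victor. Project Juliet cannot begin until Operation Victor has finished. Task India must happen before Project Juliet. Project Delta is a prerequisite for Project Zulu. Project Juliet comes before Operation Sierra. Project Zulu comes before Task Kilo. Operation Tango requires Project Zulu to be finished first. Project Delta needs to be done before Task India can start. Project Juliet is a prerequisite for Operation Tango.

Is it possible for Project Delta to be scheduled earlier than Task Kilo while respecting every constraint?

Yes

Project Delta is actually forced before Task Kilo by the constraints, so certainly some valid ordering has Project Delta first.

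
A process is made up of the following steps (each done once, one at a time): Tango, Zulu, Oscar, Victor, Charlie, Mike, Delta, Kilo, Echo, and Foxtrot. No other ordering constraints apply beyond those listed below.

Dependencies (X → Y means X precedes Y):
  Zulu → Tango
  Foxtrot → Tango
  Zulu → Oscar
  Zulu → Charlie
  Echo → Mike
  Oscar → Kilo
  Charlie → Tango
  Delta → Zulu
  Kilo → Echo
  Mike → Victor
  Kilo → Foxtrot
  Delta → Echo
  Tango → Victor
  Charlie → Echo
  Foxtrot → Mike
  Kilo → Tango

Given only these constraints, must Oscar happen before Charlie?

No

Oscar and Charlie are not related by any chain of constraints.
So Oscar can come before Charlie or after — it is not forced.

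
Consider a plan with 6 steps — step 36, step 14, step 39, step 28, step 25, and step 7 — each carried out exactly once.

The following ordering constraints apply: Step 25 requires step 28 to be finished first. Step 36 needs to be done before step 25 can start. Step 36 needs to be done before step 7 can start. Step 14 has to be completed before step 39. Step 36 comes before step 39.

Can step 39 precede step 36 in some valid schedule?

There is a dependency chain step 36 → step 39, so step 39 always comes after step 36.
Hence step 39 can never be scheduled before step 36.

No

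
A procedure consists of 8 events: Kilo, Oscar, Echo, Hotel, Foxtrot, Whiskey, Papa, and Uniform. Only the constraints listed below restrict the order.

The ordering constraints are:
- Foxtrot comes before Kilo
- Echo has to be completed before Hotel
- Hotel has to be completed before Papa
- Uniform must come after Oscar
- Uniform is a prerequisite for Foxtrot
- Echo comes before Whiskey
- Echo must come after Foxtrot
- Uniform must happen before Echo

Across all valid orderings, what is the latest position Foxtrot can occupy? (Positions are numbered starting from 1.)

3

Following every chain forward from Foxtrot, the events that must come later are Kilo, Echo, Hotel, Whiskey, Papa — 5 of them.
So at least 5 events follow Foxtrot, putting Foxtrot no later than position 3. That position is achievable by scheduling everything else first.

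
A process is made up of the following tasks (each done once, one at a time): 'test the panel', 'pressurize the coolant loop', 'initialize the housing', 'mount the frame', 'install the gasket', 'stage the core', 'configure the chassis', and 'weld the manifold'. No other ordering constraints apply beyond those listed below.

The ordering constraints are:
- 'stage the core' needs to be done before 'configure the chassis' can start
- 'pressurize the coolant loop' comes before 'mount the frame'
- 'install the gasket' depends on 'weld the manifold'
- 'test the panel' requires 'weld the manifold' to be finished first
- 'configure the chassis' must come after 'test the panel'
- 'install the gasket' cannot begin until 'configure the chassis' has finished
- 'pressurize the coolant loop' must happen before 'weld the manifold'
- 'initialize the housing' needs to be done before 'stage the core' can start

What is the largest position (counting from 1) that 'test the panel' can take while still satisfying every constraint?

The tasks that are forced after 'test the panel', directly or by a chain of constraints, are 'install the gasket', 'configure the chassis'. That's 2 tasks.
So at least 2 tasks follow 'test the panel', putting 'test the panel' no later than position 6. That position is achievable by scheduling everything else first.

6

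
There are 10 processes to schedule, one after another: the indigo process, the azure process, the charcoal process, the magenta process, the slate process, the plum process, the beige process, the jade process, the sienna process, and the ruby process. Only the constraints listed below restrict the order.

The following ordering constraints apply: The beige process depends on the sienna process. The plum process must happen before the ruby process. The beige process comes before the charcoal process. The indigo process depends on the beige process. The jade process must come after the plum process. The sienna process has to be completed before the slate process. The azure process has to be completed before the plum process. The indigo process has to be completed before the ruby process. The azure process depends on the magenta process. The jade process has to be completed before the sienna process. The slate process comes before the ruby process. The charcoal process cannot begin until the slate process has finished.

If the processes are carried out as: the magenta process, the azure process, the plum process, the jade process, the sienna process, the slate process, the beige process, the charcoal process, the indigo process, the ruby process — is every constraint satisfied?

Yes

Going through the constraints one by one, each required predecessor appears earlier in the sequence than its dependent — e.g. the plum process (position 3) is before the ruby process (position 10), as required.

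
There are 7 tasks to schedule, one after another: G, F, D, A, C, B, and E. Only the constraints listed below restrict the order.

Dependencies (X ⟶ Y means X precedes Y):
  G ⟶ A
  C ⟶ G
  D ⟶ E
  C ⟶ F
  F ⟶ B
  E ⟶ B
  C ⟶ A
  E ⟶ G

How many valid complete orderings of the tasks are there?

27

The tasks with no prerequisites are D, C; any of them can be placed first.
Systematically extending each partial ordering one task at a time and counting, there are 27 complete orderings.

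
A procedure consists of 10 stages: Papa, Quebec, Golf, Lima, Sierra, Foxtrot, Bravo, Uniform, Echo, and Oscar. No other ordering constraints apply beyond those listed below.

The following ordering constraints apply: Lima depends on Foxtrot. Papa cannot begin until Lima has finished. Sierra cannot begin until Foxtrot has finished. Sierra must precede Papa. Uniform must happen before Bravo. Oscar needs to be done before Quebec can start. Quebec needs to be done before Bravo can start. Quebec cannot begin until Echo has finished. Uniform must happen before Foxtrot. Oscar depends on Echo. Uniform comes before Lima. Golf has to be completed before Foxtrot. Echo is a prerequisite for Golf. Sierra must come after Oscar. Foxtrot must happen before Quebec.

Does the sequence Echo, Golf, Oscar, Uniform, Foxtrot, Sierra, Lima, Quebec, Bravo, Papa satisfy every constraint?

Yes

Every stated constraint is respected: Echo sits at position 1, ahead of Quebec at position 8, and each of the other listed pairs likewise has the predecessor earlier in the sequence.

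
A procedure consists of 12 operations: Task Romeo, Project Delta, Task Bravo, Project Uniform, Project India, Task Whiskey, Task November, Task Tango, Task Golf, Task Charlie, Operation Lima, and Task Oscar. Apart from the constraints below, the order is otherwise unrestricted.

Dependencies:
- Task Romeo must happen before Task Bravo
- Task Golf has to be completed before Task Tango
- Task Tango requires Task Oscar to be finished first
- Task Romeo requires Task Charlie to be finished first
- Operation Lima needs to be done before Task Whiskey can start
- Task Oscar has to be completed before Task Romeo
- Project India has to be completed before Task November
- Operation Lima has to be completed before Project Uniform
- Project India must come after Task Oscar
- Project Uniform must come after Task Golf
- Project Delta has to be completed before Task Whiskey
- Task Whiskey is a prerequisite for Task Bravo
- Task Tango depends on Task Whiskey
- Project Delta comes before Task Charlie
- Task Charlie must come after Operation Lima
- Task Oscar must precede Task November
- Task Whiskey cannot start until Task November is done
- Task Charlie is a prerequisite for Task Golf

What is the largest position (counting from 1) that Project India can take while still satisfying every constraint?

8

Every operation that must follow Project India has to come after it. Tracing all chains starting from Project India, those operations are: Task Bravo, Task Whiskey, Task November, Task Tango — 4 in total.
So at least 4 operations follow Project India, putting Project India no later than position 8. That position is achievable by scheduling everything else first.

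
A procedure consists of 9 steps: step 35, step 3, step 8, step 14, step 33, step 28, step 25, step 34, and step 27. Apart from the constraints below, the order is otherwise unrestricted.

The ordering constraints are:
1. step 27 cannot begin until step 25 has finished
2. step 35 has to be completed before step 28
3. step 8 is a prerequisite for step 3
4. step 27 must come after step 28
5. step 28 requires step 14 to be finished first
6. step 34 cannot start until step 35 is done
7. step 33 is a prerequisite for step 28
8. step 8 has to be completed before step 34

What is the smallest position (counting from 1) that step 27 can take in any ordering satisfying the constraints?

Working backwards through the constraints from step 27, its full set of required predecessors is step 35, step 14, step 33, step 28, step 25 — 5 of them.
With 5 mandatory predecessors, the earliest step 27 can sit is position 5+1 = 6, and placing just those 5 first achieves it.

6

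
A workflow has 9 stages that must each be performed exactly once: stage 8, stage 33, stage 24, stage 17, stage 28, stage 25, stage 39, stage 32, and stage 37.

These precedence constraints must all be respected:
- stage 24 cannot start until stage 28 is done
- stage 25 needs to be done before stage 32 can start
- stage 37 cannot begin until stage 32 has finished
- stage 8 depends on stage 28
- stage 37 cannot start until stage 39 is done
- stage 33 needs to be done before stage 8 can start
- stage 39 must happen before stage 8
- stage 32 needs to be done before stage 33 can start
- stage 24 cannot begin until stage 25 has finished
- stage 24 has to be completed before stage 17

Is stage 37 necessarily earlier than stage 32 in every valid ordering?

The constraints actually force stage 32 before stage 37 (via stage 32 → stage 37), not the other way around.
So stage 37 never precedes stage 32.

No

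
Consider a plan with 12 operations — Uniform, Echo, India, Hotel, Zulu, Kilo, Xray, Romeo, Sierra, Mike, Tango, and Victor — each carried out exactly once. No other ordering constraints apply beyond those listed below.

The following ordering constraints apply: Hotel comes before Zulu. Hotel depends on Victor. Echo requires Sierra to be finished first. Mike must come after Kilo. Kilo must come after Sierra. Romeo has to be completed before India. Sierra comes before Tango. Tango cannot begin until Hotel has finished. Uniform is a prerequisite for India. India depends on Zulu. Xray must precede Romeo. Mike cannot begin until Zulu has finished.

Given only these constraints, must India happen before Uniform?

No

In fact the dependencies run the other way: Uniform → India.
So India does not have to come before Uniform — it cannot.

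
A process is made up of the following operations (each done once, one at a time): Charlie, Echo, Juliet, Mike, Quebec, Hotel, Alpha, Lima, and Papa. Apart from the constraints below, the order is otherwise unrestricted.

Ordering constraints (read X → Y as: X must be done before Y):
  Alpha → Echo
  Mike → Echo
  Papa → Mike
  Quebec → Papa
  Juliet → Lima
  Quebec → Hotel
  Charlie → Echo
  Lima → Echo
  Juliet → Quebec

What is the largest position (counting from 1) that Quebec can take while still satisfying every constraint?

Every operation that must follow Quebec has to come after it. Tracing all chains starting from Quebec, those operations are: Echo, Mike, Hotel, Papa — 4 in total.
So at least 4 operations follow Quebec, putting Quebec no later than position 5. That position is achievable by scheduling everything else first.

5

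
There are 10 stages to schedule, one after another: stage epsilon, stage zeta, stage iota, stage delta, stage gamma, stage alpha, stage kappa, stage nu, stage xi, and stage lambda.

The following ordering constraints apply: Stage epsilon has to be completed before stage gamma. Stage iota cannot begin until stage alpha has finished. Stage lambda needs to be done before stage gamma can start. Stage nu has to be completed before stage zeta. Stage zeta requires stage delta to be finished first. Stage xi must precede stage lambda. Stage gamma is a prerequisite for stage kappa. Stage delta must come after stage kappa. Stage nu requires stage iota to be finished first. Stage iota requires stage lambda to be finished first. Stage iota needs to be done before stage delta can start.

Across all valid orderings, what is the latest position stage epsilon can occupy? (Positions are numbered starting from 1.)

6

Every stage that must follow stage epsilon has to come after it. Tracing all chains starting from stage epsilon, those stages are: stage zeta, stage delta, stage gamma, stage kappa — 4 in total.
With 4 mandatory successors out of 10 stages total, the latest slot for stage epsilon is 10−4 = 6, and it's reachable by doing all non-successors before stage epsilon.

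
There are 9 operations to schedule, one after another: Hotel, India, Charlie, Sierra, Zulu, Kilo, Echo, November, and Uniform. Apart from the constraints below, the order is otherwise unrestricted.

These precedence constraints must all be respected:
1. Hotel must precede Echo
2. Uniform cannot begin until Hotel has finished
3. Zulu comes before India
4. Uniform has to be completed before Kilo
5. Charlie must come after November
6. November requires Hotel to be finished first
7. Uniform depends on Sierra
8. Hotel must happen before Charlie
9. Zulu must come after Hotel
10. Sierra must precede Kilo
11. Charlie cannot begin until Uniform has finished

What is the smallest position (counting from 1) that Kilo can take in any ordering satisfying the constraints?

4

Every operation that must precede Kilo has to come before it. Tracing all chains that end at Kilo, those operations are: Hotel, Sierra, Uniform — 3 in total.
So at minimum 3 operations come before Kilo, putting Kilo no earlier than position 4. That position is achievable by scheduling exactly those predecessors first.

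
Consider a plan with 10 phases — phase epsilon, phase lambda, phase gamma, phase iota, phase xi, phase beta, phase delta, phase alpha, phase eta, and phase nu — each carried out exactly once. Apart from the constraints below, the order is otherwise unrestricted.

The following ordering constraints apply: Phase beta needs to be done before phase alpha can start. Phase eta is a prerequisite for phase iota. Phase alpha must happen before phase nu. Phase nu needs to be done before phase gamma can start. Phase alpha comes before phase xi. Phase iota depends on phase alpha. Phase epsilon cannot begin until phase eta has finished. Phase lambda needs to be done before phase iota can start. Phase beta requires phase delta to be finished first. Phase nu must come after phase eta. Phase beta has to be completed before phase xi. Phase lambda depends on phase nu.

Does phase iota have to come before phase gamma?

No

Nothing in the constraints links phase iota and phase gamma; they are unordered relative to each other.
A valid ordering placing phase gamma before phase iota exists, so the answer is no.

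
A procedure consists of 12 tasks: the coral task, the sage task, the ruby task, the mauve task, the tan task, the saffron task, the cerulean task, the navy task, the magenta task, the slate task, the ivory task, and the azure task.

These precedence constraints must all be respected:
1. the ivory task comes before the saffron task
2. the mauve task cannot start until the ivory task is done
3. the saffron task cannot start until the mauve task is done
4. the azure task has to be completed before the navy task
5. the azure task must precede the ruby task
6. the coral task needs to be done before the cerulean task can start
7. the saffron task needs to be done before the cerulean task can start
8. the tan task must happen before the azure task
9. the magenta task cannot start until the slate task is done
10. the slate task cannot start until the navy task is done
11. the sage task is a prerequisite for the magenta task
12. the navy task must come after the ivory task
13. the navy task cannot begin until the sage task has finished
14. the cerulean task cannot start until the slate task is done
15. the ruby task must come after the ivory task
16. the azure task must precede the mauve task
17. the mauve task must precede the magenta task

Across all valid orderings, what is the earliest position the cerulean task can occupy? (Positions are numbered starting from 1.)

Working backwards through the constraints from the cerulean task, its full set of required predecessors is the coral task, the sage task, the mauve task, the tan task, the saffron task, the navy task, the slate task, the ivory task, the azure task — 9 of them.
So at minimum 9 tasks come before the cerulean task, putting the cerulean task no earlier than position 10. That position is achievable by scheduling exactly those predecessors first.

10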